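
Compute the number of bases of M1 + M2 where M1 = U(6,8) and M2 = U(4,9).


Bases of a direct sum M1 + M2: |B| = |B(M1)| * |B(M2)|.
|B(U(6,8))| = C(8,6) = 28.
|B(U(4,9))| = C(9,4) = 126.
Total bases = 28 * 126 = 3528.

3528


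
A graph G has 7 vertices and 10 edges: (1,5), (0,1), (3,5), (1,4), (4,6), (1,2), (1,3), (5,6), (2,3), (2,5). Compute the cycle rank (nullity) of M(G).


Cycle rank (nullity) = |E| - r(M) = |E| - (|V| - c).
|E| = 10, |V| = 7, c = 1.
Nullity = 10 - (7 - 1) = 10 - 6 = 4.

4


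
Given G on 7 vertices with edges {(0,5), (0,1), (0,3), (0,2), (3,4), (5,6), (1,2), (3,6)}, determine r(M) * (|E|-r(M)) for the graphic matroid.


r(M) = |V| - c = 7 - 1 = 6.
nullity = |E| - r(M) = 8 - 6 = 2.
Product = 6 * 2 = 12.

12


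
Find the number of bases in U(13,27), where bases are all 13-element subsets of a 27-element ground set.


Bases of U(13,27) are all 13-element subsets of the 27-element ground set.
Number of bases = C(27,13).
C(27,13) = 20058300.

20058300


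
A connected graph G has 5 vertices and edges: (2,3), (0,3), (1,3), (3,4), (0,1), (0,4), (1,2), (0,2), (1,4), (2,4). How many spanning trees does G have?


By Kirchhoff's matrix tree theorem, the number of spanning trees equals
the determinant of any cofactor of the Laplacian matrix L.
G has 5 vertices and 10 edges.
Computing the (4 x 4) cofactor determinant gives 125.

125


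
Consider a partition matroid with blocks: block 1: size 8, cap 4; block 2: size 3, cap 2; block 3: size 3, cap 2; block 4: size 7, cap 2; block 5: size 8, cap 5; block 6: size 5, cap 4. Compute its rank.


Rank of a partition matroid = sum of min(|Si|, ci) for each block.
= min(8,4) + min(3,2) + min(3,2) + min(7,2) + min(8,5) + min(5,4)
= 4 + 2 + 2 + 2 + 5 + 4
= 19.

19


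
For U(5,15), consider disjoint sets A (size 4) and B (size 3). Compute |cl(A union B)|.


|A union B| = 4 + 3 = 7 (disjoint).
In U(5,15), cl(S) = S if |S| < 5, else cl(S) = E.
Since 7 >= 5, cl(A union B) = E.
|cl(A union B)| = 15.

15


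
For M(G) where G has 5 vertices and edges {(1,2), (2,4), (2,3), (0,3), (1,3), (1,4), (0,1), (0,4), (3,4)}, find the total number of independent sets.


An independent set in a graphic matroid is an acyclic edge subset.
G has 5 vertices and 9 edges.
Enumerate all 2^9 = 512 subsets, checking for acyclicity.
Total independent sets = 198.

198


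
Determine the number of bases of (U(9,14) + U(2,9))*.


(M1+M2)* = M1* + M2*.
M1* = U(5,14), bases: C(14,5) = 2002.
M2* = U(7,9), bases: C(9,7) = 36.
|B(M*)| = 2002 * 36 = 72072.

72072


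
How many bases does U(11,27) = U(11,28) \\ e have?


Deleting e from U(11,28) gives U(11,27) since n > r.
Bases of U(11,27) = C(27,11) = 13037895.

13037895


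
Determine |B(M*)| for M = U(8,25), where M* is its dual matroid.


The dual of U(r,n) is U(n-r, n) = U(17,25).
Bases of U(17,25) are all (17)-element subsets.
|B(M*)| = C(25,17) = 1081575.

1081575


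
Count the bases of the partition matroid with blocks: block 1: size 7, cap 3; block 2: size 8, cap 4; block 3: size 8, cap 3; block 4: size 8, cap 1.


A basis picks exactly ci elements from block i.
Number of bases = product of C(|Si|, ci).
= C(7,3) * C(8,4) * C(8,3) * C(8,1)
= 35 * 70 * 56 * 8
= 1097600.

1097600


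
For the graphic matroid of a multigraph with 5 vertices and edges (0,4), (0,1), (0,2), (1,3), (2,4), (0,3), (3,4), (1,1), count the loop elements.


In a graphic matroid, a loop is a self-loop edge (u,u) with rank 0.
Examining all 8 edges for self-loops...
Self-loops found: (1,1)
Number of loops = 1.

1


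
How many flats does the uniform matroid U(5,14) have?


Flats of U(5,14): every subset of size < 5 is a flat, plus E itself.
Count = (14 choose 0) + (14 choose 1) + (14 choose 2) + (14 choose 3) + (14 choose 4) + 1
     = 1 + 14 + 91 + 364 + 1001 + 1
     = 1472.

1472


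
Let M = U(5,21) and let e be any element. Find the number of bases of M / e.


Contracting e from U(5,21) gives U(4,20).
Bases of U(4,20) = C(20,4) = (20 * 19 * 18 * 17) / (1 * 2 * 3 * 4) = 4845.

4845


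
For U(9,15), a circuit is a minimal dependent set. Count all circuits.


In U(9,15), circuits are the (10)-element subsets.
Any set of 10 elements is dependent, and removing any one element gives
an independent set of size 9, so it is a minimal dependent set.
Number of circuits = C(15,10) = 3003.

3003


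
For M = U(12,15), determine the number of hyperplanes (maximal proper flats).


Hyperplanes of U(12,15) are flats of rank 11.
In a uniform matroid, these are exactly the (11)-element subsets.
Count = C(15,11) = 15! / (11! * 4!) = 1365.

1365


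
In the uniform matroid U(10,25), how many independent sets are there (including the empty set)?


Independent sets of U(10,25) are all subsets of size <= 10.
Count = C(25,0) + C(25,1) + C(25,2) + C(25,3) + C(25,4) + C(25,5) + C(25,6) + C(25,7) + C(25,8) + C(25,9) + C(25,10)
     = 1 + 25 + 300 + 2300 + 12650 + 53130 + 177100 + 480700 + 1081575 + 2042975 + 3268760
     = 7119516.

7119516


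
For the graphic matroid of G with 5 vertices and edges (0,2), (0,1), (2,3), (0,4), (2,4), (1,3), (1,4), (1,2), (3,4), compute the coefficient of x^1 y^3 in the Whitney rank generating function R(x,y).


R(x,y) = sum over A in 2^E of x^(r(E)-r(A)) * y^(|A|-r(A)).
G has 5 vertices, 9 edges. r(E) = 4.
Enumerate all 2^9 = 512 subsets.
Count subsets with r(E)-r(A)=1 and |A|-r(A)=3: 2.

2


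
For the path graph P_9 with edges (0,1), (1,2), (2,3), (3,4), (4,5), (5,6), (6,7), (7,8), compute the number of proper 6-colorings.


P(P_9, k) = k * (k-1)^(8).
P(6) = 6 * 5^8 = 6 * 390625 = 2343750.

2343750


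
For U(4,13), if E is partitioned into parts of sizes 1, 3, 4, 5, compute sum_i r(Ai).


r(Ai) = min(|Ai|, 4) for each part.
Sum = min(1,4) + min(3,4) + min(4,4) + min(5,4)
    = 1 + 3 + 4 + 4
    = 12.

12


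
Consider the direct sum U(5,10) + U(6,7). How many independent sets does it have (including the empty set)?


For a direct sum, |I(M1+M2)| = |I(M1)| * |I(M2)|.
|I(U(5,10))| = sum C(10,k) for k=0..5 = 638.
|I(U(6,7))| = sum C(7,k) for k=0..6 = 127.
Total = 638 * 127 = 81026.

81026


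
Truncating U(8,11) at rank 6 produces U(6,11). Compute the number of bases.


Truncating U(8,11) to rank 6 gives U(6,11).
Bases of U(6,11) are all 6-element subsets of 11 elements.
Number of bases = C(11,6) = 11! / (6! * 5!) = 462.

462


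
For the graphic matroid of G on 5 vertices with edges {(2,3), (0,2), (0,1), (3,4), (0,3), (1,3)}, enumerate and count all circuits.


A circuit in a graphic matroid = edge set of a simple cycle.
G has 5 vertices and 6 edges.
Enumerating all minimal edge subsets forming cycles...
Total circuits found: 3.

3


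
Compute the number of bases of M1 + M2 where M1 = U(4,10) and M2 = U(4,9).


Bases of a direct sum M1 + M2: |B| = |B(M1)| * |B(M2)|.
|B(U(4,10))| = C(10,4) = 210.
|B(U(4,9))| = C(9,4) = 126.
Total bases = 210 * 126 = 26460.

26460


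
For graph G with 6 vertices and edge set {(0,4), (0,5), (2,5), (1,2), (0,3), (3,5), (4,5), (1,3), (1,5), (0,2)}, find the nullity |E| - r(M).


Cycle rank (nullity) = |E| - r(M) = |E| - (|V| - c).
|E| = 10, |V| = 6, c = 1.
Nullity = 10 - (6 - 1) = 10 - 5 = 5.

5


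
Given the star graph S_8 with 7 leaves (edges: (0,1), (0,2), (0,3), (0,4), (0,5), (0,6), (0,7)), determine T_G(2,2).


A star on 8 vertices is a tree with 7 edges.
T(x,y) = x^(7) for any tree.
T(2,2) = 2^7 = 128.

128


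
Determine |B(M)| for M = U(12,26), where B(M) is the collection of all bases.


Bases of U(12,26) are all 12-element subsets of the 26-element ground set.
Number of bases = C(26,12).
(26 choose 12) = 9657700.

9657700


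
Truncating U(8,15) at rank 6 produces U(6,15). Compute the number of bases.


Truncating U(8,15) to rank 6 gives U(6,15).
Bases of U(6,15) are all 6-element subsets of 15 elements.
Number of bases = C(15,6) = 15! / (6! * 9!) = 5005.

5005


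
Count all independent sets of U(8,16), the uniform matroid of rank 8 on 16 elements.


Independent sets of U(8,16) are all subsets of size <= 8.
Count = C(16,0) + C(16,1) + C(16,2) + C(16,3) + C(16,4) + C(16,5) + C(16,6) + C(16,7) + C(16,8)
     = 1 + 16 + 120 + 560 + 1820 + 4368 + 8008 + 11440 + 12870
     = 39203.

39203


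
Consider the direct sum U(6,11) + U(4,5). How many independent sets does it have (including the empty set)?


For a direct sum, |I(M1+M2)| = |I(M1)| * |I(M2)|.
|I(U(6,11))| = sum C(11,k) for k=0..6 = 1486.
|I(U(4,5))| = sum C(5,k) for k=0..4 = 31.
Total = 1486 * 31 = 46066.

46066


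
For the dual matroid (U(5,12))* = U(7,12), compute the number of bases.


The dual of U(r,n) is U(n-r, n) = U(7,12).
Bases of U(7,12) are all (7)-element subsets.
|B(M*)| = C(12,7) = 12! / (7! * 5!) = 792.

792


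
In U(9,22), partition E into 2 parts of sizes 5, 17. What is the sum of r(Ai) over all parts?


r(Ai) = min(|Ai|, 9) for each part.
Sum = min(5,9) + min(17,9)
    = 5 + 9
    = 14.

14


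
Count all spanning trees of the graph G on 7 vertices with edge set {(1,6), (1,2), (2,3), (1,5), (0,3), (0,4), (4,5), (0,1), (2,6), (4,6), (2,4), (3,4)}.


By Kirchhoff's matrix tree theorem, the number of spanning trees equals
the determinant of any cofactor of the Laplacian matrix L.
G has 7 vertices and 12 edges.
Computing the (6 x 6) cofactor determinant gives 339.

339


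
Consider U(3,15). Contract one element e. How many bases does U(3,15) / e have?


Contracting e from U(3,15) gives U(2,14).
Bases of U(2,14) = (14 choose 2) = 91.

91


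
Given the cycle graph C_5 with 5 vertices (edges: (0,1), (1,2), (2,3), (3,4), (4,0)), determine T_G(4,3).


T(C_5; x,y) = x + x^2 + ... + x^(4) + y.
T(4,3) = 4^1 + 4^2 + 4^3 + 4^4 + 3
= 4 + 16 + 64 + 256 + 3
= 343.

343


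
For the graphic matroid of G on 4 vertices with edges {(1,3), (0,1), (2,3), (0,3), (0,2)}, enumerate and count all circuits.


A circuit in a graphic matroid = edge set of a simple cycle.
G has 4 vertices and 5 edges.
Enumerating all minimal edge subsets forming cycles...
Total circuits found: 3.

3


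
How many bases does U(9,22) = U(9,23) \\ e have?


Deleting e from U(9,23) gives U(9,22) since n > r.
Bases of U(9,22) = (22 choose 9) = 497420.

497420


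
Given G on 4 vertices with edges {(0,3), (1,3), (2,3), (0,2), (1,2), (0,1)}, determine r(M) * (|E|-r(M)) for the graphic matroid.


r(M) = |V| - c = 4 - 1 = 3.
nullity = |E| - r(M) = 6 - 3 = 3.
Product = 3 * 3 = 9.

9


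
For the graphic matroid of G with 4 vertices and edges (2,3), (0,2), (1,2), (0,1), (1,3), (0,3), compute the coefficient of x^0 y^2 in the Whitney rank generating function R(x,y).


R(x,y) = sum over A in 2^E of x^(r(E)-r(A)) * y^(|A|-r(A)).
G has 4 vertices, 6 edges. r(E) = 3.
Enumerate all 2^6 = 64 subsets.
Count subsets with r(E)-r(A)=0 and |A|-r(A)=2: 6.

6


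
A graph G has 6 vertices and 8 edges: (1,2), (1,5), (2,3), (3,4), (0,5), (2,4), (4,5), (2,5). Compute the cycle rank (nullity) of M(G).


Cycle rank (nullity) = |E| - r(M) = |E| - (|V| - c).
|E| = 8, |V| = 6, c = 1.
Nullity = 8 - (6 - 1) = 8 - 5 = 3.

3


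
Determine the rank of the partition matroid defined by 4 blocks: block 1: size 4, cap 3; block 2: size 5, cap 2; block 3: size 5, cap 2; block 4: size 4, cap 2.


Rank of a partition matroid = sum of min(|Si|, ci) for each block.
= min(4,3) + min(5,2) + min(5,2) + min(4,2)
= 3 + 2 + 2 + 2
= 9.

9


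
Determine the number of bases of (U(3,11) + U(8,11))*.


(M1+M2)* = M1* + M2*.
M1* = U(8,11), bases: C(11,8) = 165.
M2* = U(3,11), bases: C(11,3) = 165.
|B(M*)| = 165 * 165 = 27225.

27225


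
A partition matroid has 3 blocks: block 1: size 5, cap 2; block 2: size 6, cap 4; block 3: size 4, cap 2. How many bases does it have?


A basis picks exactly ci elements from block i.
Number of bases = product of C(|Si|, ci).
= C(5,2) * C(6,4) * C(4,2)
= 10 * 15 * 6
= 900.

900


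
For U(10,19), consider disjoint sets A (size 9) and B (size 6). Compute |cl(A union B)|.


|A union B| = 9 + 6 = 15 (disjoint).
In U(10,19), cl(S) = S if |S| < 10, else cl(S) = E.
Since 15 >= 10, cl(A union B) = E.
|cl(A union B)| = 19.

19


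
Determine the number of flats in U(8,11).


Flats of U(8,11): every subset of size < 8 is a flat, plus E itself.
Count = (11 choose 0) + (11 choose 1) + (11 choose 2) + (11 choose 3) + (11 choose 4) + (11 choose 5) + (11 choose 6) + (11 choose 7) + 1
     = 1 + 11 + 55 + 165 + 330 + 462 + 462 + 330 + 1
     = 1817.

1817


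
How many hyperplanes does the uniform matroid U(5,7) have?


Hyperplanes of U(5,7) are flats of rank 4.
In a uniform matroid, these are exactly the (4)-element subsets.
Count = (7 choose 4) = 35.

35


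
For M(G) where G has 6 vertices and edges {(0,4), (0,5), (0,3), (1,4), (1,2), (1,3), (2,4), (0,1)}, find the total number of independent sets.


An independent set in a graphic matroid is an acyclic edge subset.
G has 6 vertices and 8 edges.
Enumerate all 2^8 = 256 subsets, checking for acyclicity.
Total independent sets = 164.

164


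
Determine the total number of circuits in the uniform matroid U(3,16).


In U(3,16), circuits are the (4)-element subsets.
Any set of 4 elements is dependent, and removing any one element gives
an independent set of size 3, so it is a minimal dependent set.
Number of circuits = C(16,4) = (16 * 15 * 14 * 13) / (1 * 2 * 3 * 4) = 1820.

1820


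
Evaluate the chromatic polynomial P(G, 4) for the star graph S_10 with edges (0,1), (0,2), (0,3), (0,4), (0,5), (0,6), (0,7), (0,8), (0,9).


P(tree, k) = k * (k-1)^(9) for any tree on 10 vertices.
P(4) = 4 * 3^9 = 4 * 19683 = 78732.

78732


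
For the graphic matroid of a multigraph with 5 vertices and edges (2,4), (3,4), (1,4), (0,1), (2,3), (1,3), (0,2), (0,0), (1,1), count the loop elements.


In a graphic matroid, a loop is a self-loop edge (u,u) with rank 0.
Examining all 9 edges for self-loops...
Self-loops found: (0,0), (1,1)
Number of loops = 2.

2


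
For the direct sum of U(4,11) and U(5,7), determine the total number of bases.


Bases of a direct sum M1 + M2: |B| = |B(M1)| * |B(M2)|.
|B(U(4,11))| = C(11,4) = 330.
|B(U(5,7))| = C(7,5) = 21.
Total bases = 330 * 21 = 6930.

6930


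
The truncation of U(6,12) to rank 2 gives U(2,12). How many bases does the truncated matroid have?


Truncating U(6,12) to rank 2 gives U(2,12).
Bases of U(2,12) are all 2-element subsets of 12 elements.
Number of bases = (12 choose 2) = 66.

66


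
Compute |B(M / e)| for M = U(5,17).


Contracting e from U(5,17) gives U(4,16).
Bases of U(4,16) = C(16,4) = 16! / (4! * 12!) = 1820.

1820


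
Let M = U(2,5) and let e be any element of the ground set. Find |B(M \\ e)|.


Deleting e from U(2,5) gives U(2,4) since n > r.
Bases of U(2,4) = (4 choose 2) = 6.

6


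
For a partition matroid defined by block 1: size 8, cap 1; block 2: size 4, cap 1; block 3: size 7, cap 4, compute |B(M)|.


A basis picks exactly ci elements from block i.
Number of bases = product of C(|Si|, ci).
= C(8,1) * C(4,1) * C(7,4)
= 8 * 4 * 35
= 1120.

1120


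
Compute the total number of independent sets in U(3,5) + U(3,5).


For a direct sum, |I(M1+M2)| = |I(M1)| * |I(M2)|.
|I(U(3,5))| = sum C(5,k) for k=0..3 = 26.
|I(U(3,5))| = sum C(5,k) for k=0..3 = 26.
Total = 26 * 26 = 676.

676


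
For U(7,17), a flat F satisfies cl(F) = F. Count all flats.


Flats of U(7,17): every subset of size < 7 is a flat, plus E itself.
Count = (17 choose 0) + (17 choose 1) + (17 choose 2) + (17 choose 3) + (17 choose 4) + (17 choose 5) + (17 choose 6) + 1
     = 1 + 17 + 136 + 680 + 2380 + 6188 + 12376 + 1
     = 21779.

21779


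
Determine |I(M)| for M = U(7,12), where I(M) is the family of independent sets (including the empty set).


Independent sets of U(7,12) are all subsets of size <= 7.
Count = (12 choose 0) + (12 choose 1) + (12 choose 2) + (12 choose 3) + (12 choose 4) + (12 choose 5) + (12 choose 6) + (12 choose 7)
     = 1 + 12 + 66 + 220 + 495 + 792 + 924 + 792
     = 3302.

3302


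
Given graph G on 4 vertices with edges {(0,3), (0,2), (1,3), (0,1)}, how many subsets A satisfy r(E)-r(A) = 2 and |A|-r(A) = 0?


R(x,y) = sum over A in 2^E of x^(r(E)-r(A)) * y^(|A|-r(A)).
G has 4 vertices, 4 edges. r(E) = 3.
Enumerate all 2^4 = 16 subsets.
Count subsets with r(E)-r(A)=2 and |A|-r(A)=0: 4.

4


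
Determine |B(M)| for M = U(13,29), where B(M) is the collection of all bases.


Bases of U(13,29) are all 13-element subsets of the 29-element ground set.
Number of bases = C(29,13).
C(29,13) = 29! / (13! * 16!) = 67863915.

67863915


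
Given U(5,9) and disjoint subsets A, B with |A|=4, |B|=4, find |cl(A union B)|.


|A union B| = 4 + 4 = 8 (disjoint).
In U(5,9), cl(S) = S if |S| < 5, else cl(S) = E.
Since 8 >= 5, cl(A union B) = E.
|cl(A union B)| = 9.

9


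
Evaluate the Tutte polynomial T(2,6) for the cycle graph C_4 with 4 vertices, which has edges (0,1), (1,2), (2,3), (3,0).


T(C_4; x,y) = x + x^2 + ... + x^(3) + y.
T(2,6) = 2^1 + 2^2 + 2^3 + 6
= 2 + 4 + 8 + 6
= 20.

20


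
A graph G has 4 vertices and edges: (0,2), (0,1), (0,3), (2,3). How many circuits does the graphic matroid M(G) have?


A circuit in a graphic matroid = edge set of a simple cycle.
G has 4 vertices and 4 edges.
Enumerating all minimal edge subsets forming cycles...
Total circuits found: 1.

1


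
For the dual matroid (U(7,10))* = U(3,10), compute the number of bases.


The dual of U(r,n) is U(n-r, n) = U(3,10).
Bases of U(3,10) are all (3)-element subsets.
|B(M*)| = C(10,3) = (10 * 9 * 8) / (1 * 2 * 3) = 120.

120


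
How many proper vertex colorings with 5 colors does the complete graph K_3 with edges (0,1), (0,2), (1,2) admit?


P(K_3, k) = k(k-1)(k-2)...(k-2).
P(5) = (5) * (4) * (3) = 60.

60


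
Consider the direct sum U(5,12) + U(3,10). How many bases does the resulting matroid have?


Bases of a direct sum M1 + M2: |B| = |B(M1)| * |B(M2)|.
|B(U(5,12))| = C(12,5) = 792.
|B(U(3,10))| = C(10,3) = 120.
Total bases = 792 * 120 = 95040.

95040


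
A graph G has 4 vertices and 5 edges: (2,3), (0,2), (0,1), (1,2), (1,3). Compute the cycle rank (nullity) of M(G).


Cycle rank (nullity) = |E| - r(M) = |E| - (|V| - c).
|E| = 5, |V| = 4, c = 1.
Nullity = 5 - (4 - 1) = 5 - 3 = 2.

2


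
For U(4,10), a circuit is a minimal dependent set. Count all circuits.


In U(4,10), circuits are the (5)-element subsets.
Any set of 5 elements is dependent, and removing any one element gives
an independent set of size 4, so it is a minimal dependent set.
Number of circuits = C(10,5) = 10! / (5! * 5!) = 252.

252


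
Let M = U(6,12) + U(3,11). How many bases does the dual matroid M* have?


(M1+M2)* = M1* + M2*.
M1* = U(6,12), bases: C(12,6) = 924.
M2* = U(8,11), bases: C(11,8) = 165.
|B(M*)| = 924 * 165 = 152460.

152460


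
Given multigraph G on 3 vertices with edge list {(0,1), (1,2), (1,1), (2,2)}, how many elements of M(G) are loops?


In a graphic matroid, a loop is a self-loop edge (u,u) with rank 0.
Examining all 4 edges for self-loops...
Self-loops found: (1,1), (2,2)
Number of loops = 2.

2


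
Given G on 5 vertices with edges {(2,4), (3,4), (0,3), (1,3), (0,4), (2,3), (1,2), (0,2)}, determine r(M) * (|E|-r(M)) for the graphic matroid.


r(M) = |V| - c = 5 - 1 = 4.
nullity = |E| - r(M) = 8 - 4 = 4.
Product = 4 * 4 = 16.

16


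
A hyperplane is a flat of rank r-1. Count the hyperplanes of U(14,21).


Hyperplanes of U(14,21) are flats of rank 13.
In a uniform matroid, these are exactly the (13)-element subsets.
Count = C(21,13) = 21! / (13! * 8!) = 203490.

203490


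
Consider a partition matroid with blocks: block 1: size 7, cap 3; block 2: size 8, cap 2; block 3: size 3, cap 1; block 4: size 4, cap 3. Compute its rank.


Rank of a partition matroid = sum of min(|Si|, ci) for each block.
= min(7,3) + min(8,2) + min(3,1) + min(4,3)
= 3 + 2 + 1 + 3
= 9.

9


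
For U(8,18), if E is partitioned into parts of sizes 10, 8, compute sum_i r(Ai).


r(Ai) = min(|Ai|, 8) for each part.
Sum = min(10,8) + min(8,8)
    = 8 + 8
    = 16.

16


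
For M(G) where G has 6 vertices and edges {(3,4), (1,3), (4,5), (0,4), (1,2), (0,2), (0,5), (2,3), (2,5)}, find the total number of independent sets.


An independent set in a graphic matroid is an acyclic edge subset.
G has 6 vertices and 9 edges.
Enumerate all 2^9 = 512 subsets, checking for acyclicity.
Total independent sets = 296.

296


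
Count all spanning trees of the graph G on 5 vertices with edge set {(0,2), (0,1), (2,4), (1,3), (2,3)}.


By Kirchhoff's matrix tree theorem, the number of spanning trees equals
the determinant of any cofactor of the Laplacian matrix L.
G has 5 vertices and 5 edges.
Computing the (4 x 4) cofactor determinant gives 4.

4


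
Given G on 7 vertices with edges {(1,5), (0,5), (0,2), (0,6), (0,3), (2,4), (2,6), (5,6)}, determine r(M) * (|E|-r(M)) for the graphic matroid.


r(M) = |V| - c = 7 - 1 = 6.
nullity = |E| - r(M) = 8 - 6 = 2.
Product = 6 * 2 = 12.

12


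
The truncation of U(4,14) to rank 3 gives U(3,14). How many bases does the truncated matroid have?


Truncating U(4,14) to rank 3 gives U(3,14).
Bases of U(3,14) are all 3-element subsets of 14 elements.
Number of bases = C(14,3) = 14! / (3! * 11!) = 364.

364


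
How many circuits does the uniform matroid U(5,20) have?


In U(5,20), circuits are the (6)-element subsets.
Any set of 6 elements is dependent, and removing any one element gives
an independent set of size 5, so it is a minimal dependent set.
Number of circuits = C(20,6) = 20! / (6! * 14!) = 38760.

38760


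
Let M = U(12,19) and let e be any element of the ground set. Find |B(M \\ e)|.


Deleting e from U(12,19) gives U(12,18) since n > r.
Bases of U(12,18) = C(18,12) = 18! / (12! * 6!) = 18564.

18564


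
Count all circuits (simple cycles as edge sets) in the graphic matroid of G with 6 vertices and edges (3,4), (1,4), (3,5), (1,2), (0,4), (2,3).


A circuit in a graphic matroid = edge set of a simple cycle.
G has 6 vertices and 6 edges.
Enumerating all minimal edge subsets forming cycles...
Total circuits found: 1.

1


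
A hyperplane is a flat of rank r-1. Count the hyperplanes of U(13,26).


Hyperplanes of U(13,26) are flats of rank 12.
In a uniform matroid, these are exactly the (12)-element subsets.
Count = C(26,12) = 26! / (12! * 14!) = 9657700.

9657700


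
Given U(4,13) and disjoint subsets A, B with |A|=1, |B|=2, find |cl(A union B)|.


|A union B| = 1 + 2 = 3 (disjoint).
In U(4,13), cl(S) = S if |S| < 4, else cl(S) = E.
Since 3 < 4, cl(A union B) = A union B.
|cl(A union B)| = 3.

3


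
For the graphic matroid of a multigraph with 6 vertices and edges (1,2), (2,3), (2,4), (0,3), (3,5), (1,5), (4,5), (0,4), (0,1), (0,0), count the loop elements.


In a graphic matroid, a loop is a self-loop edge (u,u) with rank 0.
Examining all 10 edges for self-loops...
Self-loops found: (0,0)
Number of loops = 1.

1


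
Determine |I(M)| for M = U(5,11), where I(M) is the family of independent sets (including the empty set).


Independent sets of U(5,11) are all subsets of size <= 5.
Count = C(11,0) + C(11,1) + C(11,2) + C(11,3) + C(11,4) + C(11,5)
     = 1 + 11 + 55 + 165 + 330 + 462
     = 1024.

1024


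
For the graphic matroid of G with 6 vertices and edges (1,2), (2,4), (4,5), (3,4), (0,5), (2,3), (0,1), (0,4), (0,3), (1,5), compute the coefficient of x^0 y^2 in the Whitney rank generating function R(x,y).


R(x,y) = sum over A in 2^E of x^(r(E)-r(A)) * y^(|A|-r(A)).
G has 6 vertices, 10 edges. r(E) = 5.
Enumerate all 2^10 = 1024 subsets.
Count subsets with r(E)-r(A)=0 and |A|-r(A)=2: 116.

116


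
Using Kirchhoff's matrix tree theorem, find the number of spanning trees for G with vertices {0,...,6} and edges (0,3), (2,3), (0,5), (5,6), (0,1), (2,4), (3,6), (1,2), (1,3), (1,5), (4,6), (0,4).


By Kirchhoff's matrix tree theorem, the number of spanning trees equals
the determinant of any cofactor of the Laplacian matrix L.
G has 7 vertices and 12 edges.
Computing the (6 x 6) cofactor determinant gives 400.

400


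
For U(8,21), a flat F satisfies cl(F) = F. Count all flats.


Flats of U(8,21): every subset of size < 8 is a flat, plus E itself.
Count = (21 choose 0) + (21 choose 1) + (21 choose 2) + (21 choose 3) + (21 choose 4) + (21 choose 5) + (21 choose 6) + (21 choose 7) + 1
     = 1 + 21 + 210 + 1330 + 5985 + 20349 + 54264 + 116280 + 1
     = 198441.

198441


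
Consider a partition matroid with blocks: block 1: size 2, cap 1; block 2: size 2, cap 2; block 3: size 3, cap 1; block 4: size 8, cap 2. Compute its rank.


Rank of a partition matroid = sum of min(|Si|, ci) for each block.
= min(2,1) + min(2,2) + min(3,1) + min(8,2)
= 1 + 2 + 1 + 2
= 6.

6


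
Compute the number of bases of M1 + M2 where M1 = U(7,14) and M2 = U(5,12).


Bases of a direct sum M1 + M2: |B| = |B(M1)| * |B(M2)|.
|B(U(7,14))| = C(14,7) = 3432.
|B(U(5,12))| = C(12,5) = 792.
Total bases = 3432 * 792 = 2718144.

2718144


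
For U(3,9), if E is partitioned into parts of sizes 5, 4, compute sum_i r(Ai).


r(Ai) = min(|Ai|, 3) for each part.
Sum = min(5,3) + min(4,3)
    = 3 + 3
    = 6.

6


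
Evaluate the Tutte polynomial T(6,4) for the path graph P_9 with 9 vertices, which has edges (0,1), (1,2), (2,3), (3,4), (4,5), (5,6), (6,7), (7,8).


A path on 9 vertices is a tree with 8 edges.
T(x,y) = x^(8) for any tree.
T(6,4) = 6^8 = 1679616.

1679616


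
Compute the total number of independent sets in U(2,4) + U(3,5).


For a direct sum, |I(M1+M2)| = |I(M1)| * |I(M2)|.
|I(U(2,4))| = sum C(4,k) for k=0..2 = 11.
|I(U(3,5))| = sum C(5,k) for k=0..3 = 26.
Total = 11 * 26 = 286.

286


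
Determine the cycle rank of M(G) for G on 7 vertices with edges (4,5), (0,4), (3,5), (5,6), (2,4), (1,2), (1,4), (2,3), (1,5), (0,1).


Cycle rank (nullity) = |E| - r(M) = |E| - (|V| - c).
|E| = 10, |V| = 7, c = 1.
Nullity = 10 - (7 - 1) = 10 - 6 = 4.

4


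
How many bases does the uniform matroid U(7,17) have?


Bases of U(7,17) are all 7-element subsets of the 17-element ground set.
Number of bases = C(17,7).
C(17,7) = 19448.

19448


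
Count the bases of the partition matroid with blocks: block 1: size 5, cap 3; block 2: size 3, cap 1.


A basis picks exactly ci elements from block i.
Number of bases = product of C(|Si|, ci).
= C(5,3) * C(3,1)
= 10 * 3
= 30.

30


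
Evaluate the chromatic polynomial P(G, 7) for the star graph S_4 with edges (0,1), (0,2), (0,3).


P(tree, k) = k * (k-1)^(3) for any tree on 4 vertices.
P(7) = 7 * 6^3 = 7 * 216 = 1512.

1512


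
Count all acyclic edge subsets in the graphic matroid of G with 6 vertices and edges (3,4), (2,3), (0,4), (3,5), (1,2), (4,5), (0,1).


An independent set in a graphic matroid is an acyclic edge subset.
G has 6 vertices and 7 edges.
Enumerate all 2^7 = 128 subsets, checking for acyclicity.
Total independent sets = 108.

108


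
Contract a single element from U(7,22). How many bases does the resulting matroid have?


Contracting e from U(7,22) gives U(6,21).
Bases of U(6,21) = (21 choose 6) = 54264.

54264


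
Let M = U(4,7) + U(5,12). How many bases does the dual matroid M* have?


(M1+M2)* = M1* + M2*.
M1* = U(3,7), bases: C(7,3) = 35.
M2* = U(7,12), bases: C(12,7) = 792.
|B(M*)| = 35 * 792 = 27720.

27720


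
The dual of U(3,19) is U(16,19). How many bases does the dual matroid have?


The dual of U(r,n) is U(n-r, n) = U(16,19).
Bases of U(16,19) are all (16)-element subsets.
|B(M*)| = C(19,16) = 969.

969


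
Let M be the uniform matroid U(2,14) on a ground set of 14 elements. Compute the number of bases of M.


Bases of U(2,14) are all 2-element subsets of the 14-element ground set.
Number of bases = C(14,2).
C(14,2) = 14! / (2! * 12!) = 91.

91


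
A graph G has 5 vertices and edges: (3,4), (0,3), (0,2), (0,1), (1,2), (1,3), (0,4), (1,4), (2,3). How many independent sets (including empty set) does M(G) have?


An independent set in a graphic matroid is an acyclic edge subset.
G has 5 vertices and 9 edges.
Enumerate all 2^9 = 512 subsets, checking for acyclicity.
Total independent sets = 198.

198


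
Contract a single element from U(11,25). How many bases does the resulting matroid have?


Contracting e from U(11,25) gives U(10,24).
Bases of U(10,24) = (24 choose 10) = 1961256.

1961256


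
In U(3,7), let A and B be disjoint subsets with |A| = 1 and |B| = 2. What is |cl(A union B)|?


|A union B| = 1 + 2 = 3 (disjoint).
In U(3,7), cl(S) = S if |S| < 3, else cl(S) = E.
Since 3 >= 3, cl(A union B) = E.
|cl(A union B)| = 7.

7


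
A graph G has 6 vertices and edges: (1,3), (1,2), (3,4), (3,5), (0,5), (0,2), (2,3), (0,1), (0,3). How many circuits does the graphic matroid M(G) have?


A circuit in a graphic matroid = edge set of a simple cycle.
G has 6 vertices and 9 edges.
Enumerating all minimal edge subsets forming cycles...
Total circuits found: 12.

12


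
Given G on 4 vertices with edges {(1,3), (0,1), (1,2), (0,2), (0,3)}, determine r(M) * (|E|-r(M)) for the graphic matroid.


r(M) = |V| - c = 4 - 1 = 3.
nullity = |E| - r(M) = 5 - 3 = 2.
Product = 3 * 2 = 6.

6


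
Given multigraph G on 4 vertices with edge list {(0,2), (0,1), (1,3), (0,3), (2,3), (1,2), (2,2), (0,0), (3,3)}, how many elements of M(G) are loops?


In a graphic matroid, a loop is a self-loop edge (u,u) with rank 0.
Examining all 9 edges for self-loops...
Self-loops found: (2,2), (0,0), (3,3)
Number of loops = 3.

3


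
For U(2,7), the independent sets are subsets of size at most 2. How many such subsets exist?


Independent sets of U(2,7) are all subsets of size <= 2.
Count = (7 choose 0) + (7 choose 1) + (7 choose 2)
     = 1 + 7 + 21
     = 29.

29


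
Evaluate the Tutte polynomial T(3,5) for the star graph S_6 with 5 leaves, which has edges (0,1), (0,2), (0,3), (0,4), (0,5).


A star on 6 vertices is a tree with 5 edges.
T(x,y) = x^(5) for any tree.
T(3,5) = 3^5 = 243.

243


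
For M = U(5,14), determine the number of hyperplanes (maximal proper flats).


Hyperplanes of U(5,14) are flats of rank 4.
In a uniform matroid, these are exactly the (4)-element subsets.
Count = C(14,4) = (14 * 13 * 12 * 11) / (1 * 2 * 3 * 4) = 1001.

1001


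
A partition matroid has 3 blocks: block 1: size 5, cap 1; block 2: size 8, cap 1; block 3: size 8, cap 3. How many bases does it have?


A basis picks exactly ci elements from block i.
Number of bases = product of C(|Si|, ci).
= C(5,1) * C(8,1) * C(8,3)
= 5 * 8 * 56
= 2240.

2240


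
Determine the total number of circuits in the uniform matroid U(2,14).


In U(2,14), circuits are the (3)-element subsets.
Any set of 3 elements is dependent, and removing any one element gives
an independent set of size 2, so it is a minimal dependent set.
Number of circuits = (14 choose 3) = 364.

364


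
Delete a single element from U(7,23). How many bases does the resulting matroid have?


Deleting e from U(7,23) gives U(7,22) since n > r.
Bases of U(7,22) = C(22,7) = 170544.

170544


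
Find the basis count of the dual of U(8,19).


The dual of U(r,n) is U(n-r, n) = U(11,19).
Bases of U(11,19) are all (11)-element subsets.
|B(M*)| = (19 choose 11) = 75582.

75582


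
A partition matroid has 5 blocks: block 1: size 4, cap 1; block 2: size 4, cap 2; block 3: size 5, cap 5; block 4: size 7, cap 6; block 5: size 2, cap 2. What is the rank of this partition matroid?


Rank of a partition matroid = sum of min(|Si|, ci) for each block.
= min(4,1) + min(4,2) + min(5,5) + min(7,6) + min(2,2)
= 1 + 2 + 5 + 6 + 2
= 16.

16


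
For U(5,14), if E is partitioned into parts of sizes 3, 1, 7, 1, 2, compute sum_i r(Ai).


r(Ai) = min(|Ai|, 5) for each part.
Sum = min(3,5) + min(1,5) + min(7,5) + min(1,5) + min(2,5)
    = 3 + 1 + 5 + 1 + 2
    = 12.

12


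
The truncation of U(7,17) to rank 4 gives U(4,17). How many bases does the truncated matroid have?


Truncating U(7,17) to rank 4 gives U(4,17).
Bases of U(4,17) are all 4-element subsets of 17 elements.
Number of bases = (17 choose 4) = 2380.

2380


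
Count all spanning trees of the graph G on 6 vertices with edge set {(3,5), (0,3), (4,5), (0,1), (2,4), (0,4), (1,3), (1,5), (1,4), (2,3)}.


By Kirchhoff's matrix tree theorem, the number of spanning trees equals
the determinant of any cofactor of the Laplacian matrix L.
G has 6 vertices and 10 edges.
Computing the (5 x 5) cofactor determinant gives 120.

120


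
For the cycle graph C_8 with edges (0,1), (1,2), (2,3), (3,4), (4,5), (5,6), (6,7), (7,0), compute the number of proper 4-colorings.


P(C_8, k) = (k-1)^8 + (-1)^8*(k-1).
P(4) = (3)^8 + 3
= 6561 + 3 = 6564.

6564


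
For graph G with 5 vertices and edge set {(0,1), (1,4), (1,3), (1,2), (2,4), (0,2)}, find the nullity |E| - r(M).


Cycle rank (nullity) = |E| - r(M) = |E| - (|V| - c).
|E| = 6, |V| = 5, c = 1.
Nullity = 6 - (5 - 1) = 6 - 4 = 2.

2


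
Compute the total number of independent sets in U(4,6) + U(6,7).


For a direct sum, |I(M1+M2)| = |I(M1)| * |I(M2)|.
|I(U(4,6))| = sum C(6,k) for k=0..4 = 57.
|I(U(6,7))| = sum C(7,k) for k=0..6 = 127.
Total = 57 * 127 = 7239.

7239


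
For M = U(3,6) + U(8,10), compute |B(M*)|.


(M1+M2)* = M1* + M2*.
M1* = U(3,6), bases: C(6,3) = 20.
M2* = U(2,10), bases: C(10,2) = 45.
|B(M*)| = 20 * 45 = 900.

900


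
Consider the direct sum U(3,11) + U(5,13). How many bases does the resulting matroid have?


Bases of a direct sum M1 + M2: |B| = |B(M1)| * |B(M2)|.
|B(U(3,11))| = C(11,3) = 165.
|B(U(5,13))| = C(13,5) = 1287.
Total bases = 165 * 1287 = 212355.

212355


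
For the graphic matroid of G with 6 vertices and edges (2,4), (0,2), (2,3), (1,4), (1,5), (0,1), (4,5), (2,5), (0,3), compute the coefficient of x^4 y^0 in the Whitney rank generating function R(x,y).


R(x,y) = sum over A in 2^E of x^(r(E)-r(A)) * y^(|A|-r(A)).
G has 6 vertices, 9 edges. r(E) = 5.
Enumerate all 2^9 = 512 subsets.
Count subsets with r(E)-r(A)=4 and |A|-r(A)=0: 9.

9


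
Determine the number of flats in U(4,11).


Flats of U(4,11): every subset of size < 4 is a flat, plus E itself.
Count = (11 choose 0) + (11 choose 1) + (11 choose 2) + (11 choose 3) + 1
     = 1 + 11 + 55 + 165 + 1
     = 233.

233


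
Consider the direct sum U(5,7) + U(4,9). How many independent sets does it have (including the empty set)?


For a direct sum, |I(M1+M2)| = |I(M1)| * |I(M2)|.
|I(U(5,7))| = sum C(7,k) for k=0..5 = 120.
|I(U(4,9))| = sum C(9,k) for k=0..4 = 256.
Total = 120 * 256 = 30720.

30720


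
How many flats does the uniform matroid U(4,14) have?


Flats of U(4,14): every subset of size < 4 is a flat, plus E itself.
Count = C(14,0) + C(14,1) + C(14,2) + C(14,3) + 1
     = 1 + 14 + 91 + 364 + 1
     = 471.

471


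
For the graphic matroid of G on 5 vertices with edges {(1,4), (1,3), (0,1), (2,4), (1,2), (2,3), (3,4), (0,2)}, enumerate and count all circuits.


A circuit in a graphic matroid = edge set of a simple cycle.
G has 5 vertices and 8 edges.
Enumerating all minimal edge subsets forming cycles...
Total circuits found: 12.

12


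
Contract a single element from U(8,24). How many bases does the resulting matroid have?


Contracting e from U(8,24) gives U(7,23).
Bases of U(7,23) = C(23,7) = 23! / (7! * 16!) = 245157.

245157


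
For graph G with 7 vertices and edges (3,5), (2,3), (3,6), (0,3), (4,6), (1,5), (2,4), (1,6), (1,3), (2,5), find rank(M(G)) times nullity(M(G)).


r(M) = |V| - c = 7 - 1 = 6.
nullity = |E| - r(M) = 10 - 6 = 4.
Product = 6 * 4 = 24.

24


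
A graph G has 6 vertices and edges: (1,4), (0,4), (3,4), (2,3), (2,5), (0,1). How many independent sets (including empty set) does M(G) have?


An independent set in a graphic matroid is an acyclic edge subset.
G has 6 vertices and 6 edges.
Enumerate all 2^6 = 64 subsets, checking for acyclicity.
Total independent sets = 56.

56


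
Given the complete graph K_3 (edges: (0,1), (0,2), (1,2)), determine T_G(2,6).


T(K_3; x,y) = x^2 + x + y.
T(2,6) = 4 + 2 + 6 = 12.

12


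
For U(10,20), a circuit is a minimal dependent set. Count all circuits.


In U(10,20), circuits are the (11)-element subsets.
Any set of 11 elements is dependent, and removing any one element gives
an independent set of size 10, so it is a minimal dependent set.
Number of circuits = (20 choose 11) = 167960.

167960


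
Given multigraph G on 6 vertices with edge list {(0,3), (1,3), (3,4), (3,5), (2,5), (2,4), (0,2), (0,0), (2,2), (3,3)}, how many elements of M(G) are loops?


In a graphic matroid, a loop is a self-loop edge (u,u) with rank 0.
Examining all 10 edges for self-loops...
Self-loops found: (0,0), (2,2), (3,3)
Number of loops = 3.

3


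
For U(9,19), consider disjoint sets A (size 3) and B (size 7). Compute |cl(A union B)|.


|A union B| = 3 + 7 = 10 (disjoint).
In U(9,19), cl(S) = S if |S| < 9, else cl(S) = E.
Since 10 >= 9, cl(A union B) = E.
|cl(A union B)| = 19.

19


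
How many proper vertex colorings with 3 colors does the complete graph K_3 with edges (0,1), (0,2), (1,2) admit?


P(K_3, k) = k(k-1)(k-2)...(k-2).
P(3) = (3) * (2) * (1) = 6.

6


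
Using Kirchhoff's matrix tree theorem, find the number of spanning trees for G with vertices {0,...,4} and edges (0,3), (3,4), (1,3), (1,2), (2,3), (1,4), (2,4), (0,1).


By Kirchhoff's matrix tree theorem, the number of spanning trees equals
the determinant of any cofactor of the Laplacian matrix L.
G has 5 vertices and 8 edges.
Computing the (4 x 4) cofactor determinant gives 40.

40


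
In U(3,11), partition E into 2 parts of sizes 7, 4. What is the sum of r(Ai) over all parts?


r(Ai) = min(|Ai|, 3) for each part.
Sum = min(7,3) + min(4,3)
    = 3 + 3
    = 6.

6


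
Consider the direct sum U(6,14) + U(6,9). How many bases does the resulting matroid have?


Bases of a direct sum M1 + M2: |B| = |B(M1)| * |B(M2)|.
|B(U(6,14))| = C(14,6) = 3003.
|B(U(6,9))| = C(9,6) = 84.
Total bases = 3003 * 84 = 252252.

252252


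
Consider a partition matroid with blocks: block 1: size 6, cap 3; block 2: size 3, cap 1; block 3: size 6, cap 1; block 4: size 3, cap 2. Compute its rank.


Rank of a partition matroid = sum of min(|Si|, ci) for each block.
= min(6,3) + min(3,1) + min(6,1) + min(3,2)
= 3 + 1 + 1 + 2
= 7.

7


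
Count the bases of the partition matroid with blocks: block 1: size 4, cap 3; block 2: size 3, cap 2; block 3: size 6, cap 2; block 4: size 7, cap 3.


A basis picks exactly ci elements from block i.
Number of bases = product of C(|Si|, ci).
= C(4,3) * C(3,2) * C(6,2) * C(7,3)
= 4 * 3 * 15 * 35
= 6300.

6300


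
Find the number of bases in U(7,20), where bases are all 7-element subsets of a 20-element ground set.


Bases of U(7,20) are all 7-element subsets of the 20-element ground set.
Number of bases = C(20,7).
C(20,7) = 77520.

77520


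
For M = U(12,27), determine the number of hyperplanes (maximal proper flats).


Hyperplanes of U(12,27) are flats of rank 11.
In a uniform matroid, these are exactly the (11)-element subsets.
Count = C(27,11) = 13037895.

13037895


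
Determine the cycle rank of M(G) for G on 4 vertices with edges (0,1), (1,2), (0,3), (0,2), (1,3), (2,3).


Cycle rank (nullity) = |E| - r(M) = |E| - (|V| - c).
|E| = 6, |V| = 4, c = 1.
Nullity = 6 - (4 - 1) = 6 - 3 = 3.

3


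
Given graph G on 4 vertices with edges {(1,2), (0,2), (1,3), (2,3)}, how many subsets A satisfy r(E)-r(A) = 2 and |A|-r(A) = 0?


R(x,y) = sum over A in 2^E of x^(r(E)-r(A)) * y^(|A|-r(A)).
G has 4 vertices, 4 edges. r(E) = 3.
Enumerate all 2^4 = 16 subsets.
Count subsets with r(E)-r(A)=2 and |A|-r(A)=0: 4.

4


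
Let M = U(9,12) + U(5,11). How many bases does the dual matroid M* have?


(M1+M2)* = M1* + M2*.
M1* = U(3,12), bases: C(12,3) = 220.
M2* = U(6,11), bases: C(11,6) = 462.
|B(M*)| = 220 * 462 = 101640.

101640
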